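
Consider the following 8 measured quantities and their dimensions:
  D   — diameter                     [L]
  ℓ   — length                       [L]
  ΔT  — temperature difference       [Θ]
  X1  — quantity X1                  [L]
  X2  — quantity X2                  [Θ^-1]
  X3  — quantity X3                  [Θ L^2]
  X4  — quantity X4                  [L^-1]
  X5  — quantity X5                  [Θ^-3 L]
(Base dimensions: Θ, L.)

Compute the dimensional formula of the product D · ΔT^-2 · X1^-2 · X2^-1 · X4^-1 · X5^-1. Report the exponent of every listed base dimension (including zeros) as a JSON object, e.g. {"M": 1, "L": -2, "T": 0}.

{"Θ": 2, "L": -1}

Dimensional matrix (Θ×L by D×ℓ×ΔT×X1×X2×X3×X4×X5):
  Θ: [ 0  0  1  0 -1  1  0 -3]
  L: [ 1  1  0  1  0  2 -1  1]
  [Θ]: (1)·0+(-2)·1+(-2)·0+(-1)·-1+(-1)·0+(-1)·-3 = 2
  [L]: (1)·1+(-2)·0+(-2)·1+(-1)·0+(-1)·-1+(-1)·1 = -1
⇒ Θ^2 L^-1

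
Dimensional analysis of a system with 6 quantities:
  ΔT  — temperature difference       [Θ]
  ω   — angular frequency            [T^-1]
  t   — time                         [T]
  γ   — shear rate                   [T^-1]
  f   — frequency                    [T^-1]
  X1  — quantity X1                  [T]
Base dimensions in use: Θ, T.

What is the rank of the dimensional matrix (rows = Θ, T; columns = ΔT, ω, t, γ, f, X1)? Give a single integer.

Dimensional matrix (Θ×T by ΔT×ω×t×γ×f×X1):
  Θ: [ 1  0  0  0  0  0]
  T: [ 0 -1  1 -1 -1  1]
Echelon form has 2 nonzero rows (pivots: ΔT,ω)

2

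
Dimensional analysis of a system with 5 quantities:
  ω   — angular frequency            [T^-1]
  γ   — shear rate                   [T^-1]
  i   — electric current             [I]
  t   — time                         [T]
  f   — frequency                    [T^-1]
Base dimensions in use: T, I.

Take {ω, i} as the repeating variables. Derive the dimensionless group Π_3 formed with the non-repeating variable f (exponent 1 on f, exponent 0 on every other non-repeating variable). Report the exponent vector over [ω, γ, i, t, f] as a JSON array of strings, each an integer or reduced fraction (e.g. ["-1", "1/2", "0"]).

Write exponents as rows T,I / cols ω,γ,i,t,f:
  T: [-1 -1  0  1 -1]
  I: [ 0  0  1  0  0]
RREF → pivots at {ω,i} ⇒ r = 2
Repeat: ω,i; free: γ,t,f
RREF:
  r0: [   1    1    0   -1    1]
  r1: [   0    0    1    0    0]
Fix exponent of f at 1, γ at 0, t at 0; solve each RREF row for its pivot's exponent:
  r0: exp(ω) + (1)·1 = 0 ⇒ exp(ω) = -1
  r1: exp(i) + (0)·1 = 0 ⇒ exp(i) = 0
Π_3 = ω^-1 · f

["-1", "0", "0", "0", "1"]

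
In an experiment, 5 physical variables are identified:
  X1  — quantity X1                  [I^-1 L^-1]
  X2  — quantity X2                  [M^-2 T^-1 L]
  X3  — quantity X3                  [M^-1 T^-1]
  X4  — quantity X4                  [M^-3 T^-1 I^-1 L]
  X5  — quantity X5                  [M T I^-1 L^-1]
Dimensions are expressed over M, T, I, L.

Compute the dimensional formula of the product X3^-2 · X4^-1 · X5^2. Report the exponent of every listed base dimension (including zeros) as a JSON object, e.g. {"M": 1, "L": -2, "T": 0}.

Write exponents as rows M,T,I,L / cols X1,X2,X3,X4,X5:
  M: [ 0 -2 -1 -3  1]
  T: [ 0 -1 -1 -1  1]
  I: [-1  0  0 -1 -1]
  L: [-1  1  0  1 -1]
  [M]: (-2)·-1+(-1)·-3+(2)·1 = 7
  [T]: (-2)·-1+(-1)·-1+(2)·1 = 5
  [I]: (-2)·0+(-1)·-1+(2)·-1 = -1
  [L]: (-2)·0+(-1)·1+(2)·-1 = -3
⇒ M^7 T^5 I^-1 L^-3

{"M": 7, "T": 5, "I": -1, "L": -3}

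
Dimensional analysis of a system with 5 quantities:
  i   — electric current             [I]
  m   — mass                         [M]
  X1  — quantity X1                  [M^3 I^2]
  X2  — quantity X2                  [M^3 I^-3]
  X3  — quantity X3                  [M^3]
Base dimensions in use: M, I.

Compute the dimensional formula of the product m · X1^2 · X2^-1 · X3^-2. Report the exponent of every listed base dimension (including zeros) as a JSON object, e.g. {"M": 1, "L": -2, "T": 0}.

Write exponents as rows M,I / cols i,m,X1,X2,X3:
  M: [ 0  1  3  3  3]
  I: [ 1  0  2 -3  0]
  [M]: (1)·1+(2)·3+(-1)·3+(-2)·3 = -2
  [I]: (1)·0+(2)·2+(-1)·-3+(-2)·0 = 7
⇒ M^-2 I^7

{"M": -2, "I": 7}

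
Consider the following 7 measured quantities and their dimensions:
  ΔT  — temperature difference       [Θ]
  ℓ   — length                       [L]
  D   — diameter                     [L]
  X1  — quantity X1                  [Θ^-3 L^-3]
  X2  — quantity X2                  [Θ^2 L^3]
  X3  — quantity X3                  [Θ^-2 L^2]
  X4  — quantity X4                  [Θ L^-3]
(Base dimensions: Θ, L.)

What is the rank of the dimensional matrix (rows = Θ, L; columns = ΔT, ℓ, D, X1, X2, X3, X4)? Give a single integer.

2

Write exponents as rows Θ,L / cols ΔT,ℓ,D,X1,X2,X3,X4:
  Θ: [ 1  0  0 -3  2 -2  1]
  L: [ 0  1  1 -3  3  2 -3]
RREF → pivots at {ΔT,ℓ} ⇒ r = 2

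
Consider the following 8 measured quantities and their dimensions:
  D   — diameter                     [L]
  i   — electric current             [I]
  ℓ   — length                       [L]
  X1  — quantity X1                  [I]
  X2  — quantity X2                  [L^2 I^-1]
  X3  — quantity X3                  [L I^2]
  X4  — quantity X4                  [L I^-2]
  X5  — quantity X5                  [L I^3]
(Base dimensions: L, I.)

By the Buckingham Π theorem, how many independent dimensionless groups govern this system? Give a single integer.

Dimensional matrix (L×I by D×i×ℓ×X1×X2×X3×X4×X5):
  L: [ 1  0  1  0  2  1  1  1]
  I: [ 0  1  0  1 -1  2 -2  3]
RREF → pivots at {D,i} ⇒ r = 2
8 vars − rank 2 = 6 Π groups

6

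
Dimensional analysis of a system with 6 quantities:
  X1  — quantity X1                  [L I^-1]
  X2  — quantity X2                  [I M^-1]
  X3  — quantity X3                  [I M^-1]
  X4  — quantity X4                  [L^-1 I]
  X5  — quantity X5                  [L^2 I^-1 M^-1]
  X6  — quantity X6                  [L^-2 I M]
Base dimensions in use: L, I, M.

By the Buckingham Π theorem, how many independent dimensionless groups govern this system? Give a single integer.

4

Exponent matrix [L,I,M] × [X1,X2,X3,X4,X5,X6]:
  L: [ 1  0  0 -1  2 -2]
  I: [-1  1  1  1 -1  1]
  M: [ 0 -1 -1  0 -1  1]
Echelon form has 2 nonzero rows (pivots: X1,X2)
6 vars − rank 2 = 4 Π groups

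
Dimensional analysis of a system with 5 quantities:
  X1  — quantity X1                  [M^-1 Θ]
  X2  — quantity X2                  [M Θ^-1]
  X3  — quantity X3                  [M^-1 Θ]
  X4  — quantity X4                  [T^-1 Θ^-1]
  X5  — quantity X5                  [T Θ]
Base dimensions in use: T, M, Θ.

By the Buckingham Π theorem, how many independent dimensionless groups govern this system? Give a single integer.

Exponent matrix [T,M,Θ] × [X1,X2,X3,X4,X5]:
  T: [ 0  0  0 -1  1]
  M: [-1  1 -1  0  0]
  Θ: [ 1 -1  1 -1  1]
RREF → pivots at {X1,X4} ⇒ r = 2
Π count = n − r = 5 − 2 = 3

3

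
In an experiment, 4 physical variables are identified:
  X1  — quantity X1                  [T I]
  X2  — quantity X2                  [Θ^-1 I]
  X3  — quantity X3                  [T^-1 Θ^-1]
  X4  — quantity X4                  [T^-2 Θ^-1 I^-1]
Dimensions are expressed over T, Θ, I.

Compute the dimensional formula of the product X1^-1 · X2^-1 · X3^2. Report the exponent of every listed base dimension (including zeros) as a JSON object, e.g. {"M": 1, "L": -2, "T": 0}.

{"T": -3, "Θ": -1, "I": -2}

Dimensional matrix (T×Θ×I by X1×X2×X3×X4):
  T: [ 1  0 -1 -2]
  Θ: [ 0 -1 -1 -1]
  I: [ 1  1  0 -1]
  [T]: (-1)·1+(-1)·0+(2)·-1 = -3
  [Θ]: (-1)·0+(-1)·-1+(2)·-1 = -1
  [I]: (-1)·1+(-1)·1+(2)·0 = -2
⇒ T^-3 Θ^-1 I^-2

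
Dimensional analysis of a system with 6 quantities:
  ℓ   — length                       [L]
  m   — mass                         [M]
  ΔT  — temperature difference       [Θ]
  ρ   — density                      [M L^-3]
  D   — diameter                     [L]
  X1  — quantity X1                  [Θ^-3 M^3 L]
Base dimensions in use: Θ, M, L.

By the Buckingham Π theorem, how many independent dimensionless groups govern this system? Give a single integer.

3

Dimensional matrix (Θ×M×L by ℓ×m×ΔT×ρ×D×X1):
  Θ: [ 0  0  1  0  0 -3]
  M: [ 0  1  0  1  0  3]
  L: [ 1  0  0 -3  1  1]
RREF → pivots at {ℓ,m,ΔT} ⇒ r = 3
6 vars − rank 3 = 3 Π groups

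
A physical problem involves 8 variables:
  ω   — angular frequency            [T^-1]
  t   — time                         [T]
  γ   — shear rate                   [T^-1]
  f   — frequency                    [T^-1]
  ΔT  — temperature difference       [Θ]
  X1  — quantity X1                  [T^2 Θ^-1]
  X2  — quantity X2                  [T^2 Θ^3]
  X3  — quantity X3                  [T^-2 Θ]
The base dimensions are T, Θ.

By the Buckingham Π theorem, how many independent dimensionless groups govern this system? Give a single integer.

6

Write exponents as rows T,Θ / cols ω,t,γ,f,ΔT,X1,X2,X3:
  T: [-1  1 -1 -1  0  2  2 -2]
  Θ: [ 0  0  0  0  1 -1  3  1]
Echelon form has 2 nonzero rows (pivots: ω,ΔT)
8 vars − rank 2 = 6 Π groups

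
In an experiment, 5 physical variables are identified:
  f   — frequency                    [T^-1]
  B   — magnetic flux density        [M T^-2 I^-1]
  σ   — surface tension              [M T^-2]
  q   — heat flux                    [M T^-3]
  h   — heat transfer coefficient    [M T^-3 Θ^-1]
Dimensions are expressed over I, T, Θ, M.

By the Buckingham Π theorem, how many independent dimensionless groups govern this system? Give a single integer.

Dimensional matrix (I×T×Θ×M by f×B×σ×q×h):
  I: [ 0 -1  0  0  0]
  T: [-1 -2 -2 -3 -3]
  Θ: [ 0  0  0  0 -1]
  M: [ 0  1  1  1  1]
Row reduction gives pivot columns f,B,σ,h; rank = 4
5 vars − rank 4 = 1 Π group

1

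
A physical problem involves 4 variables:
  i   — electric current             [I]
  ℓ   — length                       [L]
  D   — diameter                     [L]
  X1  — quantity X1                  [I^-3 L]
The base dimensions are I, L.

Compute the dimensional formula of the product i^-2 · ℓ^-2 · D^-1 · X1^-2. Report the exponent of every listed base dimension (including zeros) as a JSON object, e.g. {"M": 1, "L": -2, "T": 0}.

Write exponents as rows I,L / cols i,ℓ,D,X1:
  I: [ 1  0  0 -3]
  L: [ 0  1  1  1]
  [I]: (-2)·1+(-2)·0+(-1)·0+(-2)·-3 = 4
  [L]: (-2)·0+(-2)·1+(-1)·1+(-2)·1 = -5
⇒ I^4 L^-5

{"I": 4, "L": -5}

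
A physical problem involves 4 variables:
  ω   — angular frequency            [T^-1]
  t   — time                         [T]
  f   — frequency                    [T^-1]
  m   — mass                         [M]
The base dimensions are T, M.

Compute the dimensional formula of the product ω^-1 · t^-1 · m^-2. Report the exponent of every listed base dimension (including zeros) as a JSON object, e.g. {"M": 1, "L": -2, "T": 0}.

Write exponents as rows T,M / cols ω,t,f,m:
  T: [-1  1 -1  0]
  M: [ 0  0  0  1]
  [T]: (-1)·-1+(-1)·1+(-2)·0 = 0
  [M]: (-1)·0+(-1)·0+(-2)·1 = -2
⇒ M^-2

{"T": 0, "M": -2}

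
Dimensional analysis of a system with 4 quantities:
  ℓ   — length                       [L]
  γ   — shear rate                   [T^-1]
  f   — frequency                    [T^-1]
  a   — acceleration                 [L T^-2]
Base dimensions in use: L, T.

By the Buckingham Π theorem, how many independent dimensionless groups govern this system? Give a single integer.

Dimensional matrix (L×T by ℓ×γ×f×a):
  L: [ 1  0  0  1]
  T: [ 0 -1 -1 -2]
Row reduction gives pivot columns ℓ,γ; rank = 2
n=4, r=2 ⇒ 2 dimensionless groups

2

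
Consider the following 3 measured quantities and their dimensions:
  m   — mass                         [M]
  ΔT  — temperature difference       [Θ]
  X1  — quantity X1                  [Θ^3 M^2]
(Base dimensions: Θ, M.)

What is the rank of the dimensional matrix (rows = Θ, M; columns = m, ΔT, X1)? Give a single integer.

2

Exponent matrix [Θ,M] × [m,ΔT,X1]:
  Θ: [ 0  1  3]
  M: [ 1  0  2]
Row reduction gives pivot columns m,ΔT; rank = 2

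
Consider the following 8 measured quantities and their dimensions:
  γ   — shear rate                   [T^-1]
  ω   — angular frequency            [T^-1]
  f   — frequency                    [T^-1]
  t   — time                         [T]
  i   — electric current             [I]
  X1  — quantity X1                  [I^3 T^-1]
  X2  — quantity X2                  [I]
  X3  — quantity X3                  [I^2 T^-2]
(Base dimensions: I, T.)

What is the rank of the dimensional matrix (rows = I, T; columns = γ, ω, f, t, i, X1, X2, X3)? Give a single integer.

2

Write exponents as rows I,T / cols γ,ω,f,t,i,X1,X2,X3:
  I: [ 0  0  0  0  1  3  1  2]
  T: [-1 -1 -1  1  0 -1  0 -2]
Row reduction gives pivot columns γ,i; rank = 2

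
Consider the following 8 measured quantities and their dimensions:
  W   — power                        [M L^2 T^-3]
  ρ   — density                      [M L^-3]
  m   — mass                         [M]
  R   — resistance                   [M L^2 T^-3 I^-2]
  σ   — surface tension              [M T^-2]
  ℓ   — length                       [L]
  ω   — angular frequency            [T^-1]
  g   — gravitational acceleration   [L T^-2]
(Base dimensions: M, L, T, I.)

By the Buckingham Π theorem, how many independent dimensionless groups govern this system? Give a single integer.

Dimensional matrix (M×L×T×I by W×ρ×m×R×σ×ℓ×ω×g):
  M: [ 1  1  1  1  1  0  0  0]
  L: [ 2 -3  0  2  0  1  0  1]
  T: [-3  0  0 -3 -2  0 -1 -2]
  I: [ 0  0  0 -2  0  0  0  0]
Row reduction gives pivot columns W,ρ,m,R; rank = 4
n=8, r=4 ⇒ 4 dimensionless groups

4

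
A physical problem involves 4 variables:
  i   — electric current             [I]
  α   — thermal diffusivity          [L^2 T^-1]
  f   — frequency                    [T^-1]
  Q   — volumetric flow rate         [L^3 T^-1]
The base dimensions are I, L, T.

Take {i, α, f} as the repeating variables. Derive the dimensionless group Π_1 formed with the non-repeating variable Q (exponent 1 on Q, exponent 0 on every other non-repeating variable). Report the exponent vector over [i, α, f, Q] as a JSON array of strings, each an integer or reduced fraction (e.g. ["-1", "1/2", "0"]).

["0", "-3/2", "1/2", "1"]

Write exponents as rows I,L,T / cols i,α,f,Q:
  I: [ 1  0  0  0]
  L: [ 0  2  0  3]
  T: [ 0 -1 -1 -1]
Row reduction gives pivot columns i,α,f; rank = 3
Pivot set = {i,α,f}, free = {Q}
RREF:
  r0: [   1    0    0    0]
  r1: [   0    1    0  3/2]
  r2: [   0    0    1 -1/2]
Fix exponent of Q at 1; solve each RREF row for its pivot's exponent:
  r0: exp(i) + (0)·1 = 0 ⇒ exp(i) = 0
  r1: exp(α) + (3/2)·1 = 0 ⇒ exp(α) = -3/2
  r2: exp(f) + (-1/2)·1 = 0 ⇒ exp(f) = 1/2
Π_1 = α^(-3/2) · f^(1/2) · Q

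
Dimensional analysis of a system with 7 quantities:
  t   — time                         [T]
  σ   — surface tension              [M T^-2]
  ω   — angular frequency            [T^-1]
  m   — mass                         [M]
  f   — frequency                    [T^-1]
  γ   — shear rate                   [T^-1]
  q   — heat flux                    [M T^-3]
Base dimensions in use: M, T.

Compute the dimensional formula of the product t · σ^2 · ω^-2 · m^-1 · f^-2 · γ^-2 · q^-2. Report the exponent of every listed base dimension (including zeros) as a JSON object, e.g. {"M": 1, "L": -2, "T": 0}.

{"M": -1, "T": 9}

Exponent matrix [M,T] × [t,σ,ω,m,f,γ,q]:
  M: [ 0  1  0  1  0  0  1]
  T: [ 1 -2 -1  0 -1 -1 -3]
  [M]: (1)·0+(2)·1+(-2)·0+(-1)·1+(-2)·0+(-2)·0+(-2)·1 = -1
  [T]: (1)·1+(2)·-2+(-2)·-1+(-1)·0+(-2)·-1+(-2)·-1+(-2)·-3 = 9
⇒ M^-1 T^9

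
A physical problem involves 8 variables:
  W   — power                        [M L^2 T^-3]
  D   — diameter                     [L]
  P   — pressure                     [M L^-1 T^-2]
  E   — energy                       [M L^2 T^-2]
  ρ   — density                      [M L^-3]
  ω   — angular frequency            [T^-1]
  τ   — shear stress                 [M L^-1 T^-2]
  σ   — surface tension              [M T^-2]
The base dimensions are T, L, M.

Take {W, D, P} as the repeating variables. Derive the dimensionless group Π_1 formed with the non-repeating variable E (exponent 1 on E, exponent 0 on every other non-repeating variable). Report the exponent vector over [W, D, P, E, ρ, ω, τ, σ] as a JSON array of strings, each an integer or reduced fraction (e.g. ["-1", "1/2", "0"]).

Exponent matrix [T,L,M] × [W,D,P,E,ρ,ω,τ,σ]:
  T: [-3  0 -2 -2  0 -1 -2 -2]
  L: [ 2  1 -1  2 -3  0 -1  0]
  M: [ 1  0  1  1  1  0  1  1]
Row reduction gives pivot columns W,D,P; rank = 3
Repeat: W,D,P; free: E,ρ,ω,τ,σ
RREF:
  r0: [   1    0    0    0   -2    1    0    0]
  r1: [   0    1    0    3    4   -3    0    1]
  r2: [   0    0    1    1    3   -1    1    1]
Fix exponent of E at 1, ρ at 0, ω at 0, τ at 0, σ at 0; solve each RREF row for its pivot's exponent:
  r0: exp(W) + (0)·1 = 0 ⇒ exp(W) = 0
  r1: exp(D) + (3)·1 = 0 ⇒ exp(D) = -3
  r2: exp(P) + (1)·1 = 0 ⇒ exp(P) = -1
Π_1 = D^-3 · P^-1 · E

["0", "-3", "-1", "1", "0", "0", "0", "0"]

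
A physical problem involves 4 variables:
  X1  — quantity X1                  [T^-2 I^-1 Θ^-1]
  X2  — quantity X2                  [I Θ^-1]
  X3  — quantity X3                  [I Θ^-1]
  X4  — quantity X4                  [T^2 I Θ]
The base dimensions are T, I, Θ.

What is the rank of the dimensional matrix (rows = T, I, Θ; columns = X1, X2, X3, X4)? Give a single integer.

2

Dimensional matrix (T×I×Θ by X1×X2×X3×X4):
  T: [-2  0  0  2]
  I: [-1  1  1  1]
  Θ: [-1 -1 -1  1]
RREF → pivots at {X1,X2} ⇒ r = 2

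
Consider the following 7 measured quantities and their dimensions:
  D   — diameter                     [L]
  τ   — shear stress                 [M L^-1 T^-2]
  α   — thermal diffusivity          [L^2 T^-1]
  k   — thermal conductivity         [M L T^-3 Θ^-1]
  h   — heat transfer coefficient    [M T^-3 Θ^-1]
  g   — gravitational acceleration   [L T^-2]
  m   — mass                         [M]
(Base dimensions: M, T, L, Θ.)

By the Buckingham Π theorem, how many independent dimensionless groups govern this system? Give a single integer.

3

Dimensional matrix (M×T×L×Θ by D×τ×α×k×h×g×m):
  M: [ 0  1  0  1  1  0  1]
  T: [ 0 -2 -1 -3 -3 -2  0]
  L: [ 1 -1  2  1  0  1  0]
  Θ: [ 0  0  0 -1 -1  0  0]
Row reduction gives pivot columns D,τ,α,k; rank = 4
n=7, r=4 ⇒ 3 dimensionless groups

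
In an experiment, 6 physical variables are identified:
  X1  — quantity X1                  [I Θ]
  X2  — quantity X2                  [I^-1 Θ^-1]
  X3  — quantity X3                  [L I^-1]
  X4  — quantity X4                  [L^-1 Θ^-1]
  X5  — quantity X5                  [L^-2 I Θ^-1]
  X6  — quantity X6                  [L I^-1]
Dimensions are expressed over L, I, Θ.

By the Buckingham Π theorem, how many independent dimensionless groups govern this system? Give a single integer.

4

Exponent matrix [L,I,Θ] × [X1,X2,X3,X4,X5,X6]:
  L: [ 0  0  1 -1 -2  1]
  I: [ 1 -1 -1  0  1 -1]
  Θ: [ 1 -1  0 -1 -1  0]
Row reduction gives pivot columns X1,X3; rank = 2
Π count = n − r = 6 − 2 = 4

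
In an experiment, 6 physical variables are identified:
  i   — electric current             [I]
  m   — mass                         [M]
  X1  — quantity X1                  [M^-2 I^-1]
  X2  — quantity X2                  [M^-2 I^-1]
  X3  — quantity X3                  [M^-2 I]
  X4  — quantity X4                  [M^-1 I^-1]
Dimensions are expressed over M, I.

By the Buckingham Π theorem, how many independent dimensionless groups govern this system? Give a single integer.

4

Dimensional matrix (M×I by i×m×X1×X2×X3×X4):
  M: [ 0  1 -2 -2 -2 -1]
  I: [ 1  0 -1 -1  1 -1]
Echelon form has 2 nonzero rows (pivots: i,m)
6 vars − rank 2 = 4 Π groups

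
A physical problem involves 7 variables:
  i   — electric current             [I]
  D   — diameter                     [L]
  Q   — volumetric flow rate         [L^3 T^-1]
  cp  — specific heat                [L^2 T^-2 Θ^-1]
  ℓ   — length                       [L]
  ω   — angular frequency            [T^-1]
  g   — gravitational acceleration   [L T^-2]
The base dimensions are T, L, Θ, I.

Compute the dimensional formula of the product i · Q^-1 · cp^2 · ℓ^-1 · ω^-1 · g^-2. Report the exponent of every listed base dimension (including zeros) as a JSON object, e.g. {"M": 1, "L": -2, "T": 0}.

{"T": 2, "L": -2, "Θ": -2, "I": 1}

Dimensional matrix (T×L×Θ×I by i×D×Q×cp×ℓ×ω×g):
  T: [ 0  0 -1 -2  0 -1 -2]
  L: [ 0  1  3  2  1  0  1]
  Θ: [ 0  0  0 -1  0  0  0]
  I: [ 1  0  0  0  0  0  0]
  [T]: (1)·0+(-1)·-1+(2)·-2+(-1)·0+(-1)·-1+(-2)·-2 = 2
  [L]: (1)·0+(-1)·3+(2)·2+(-1)·1+(-1)·0+(-2)·1 = -2
  [Θ]: (1)·0+(-1)·0+(2)·-1+(-1)·0+(-1)·0+(-2)·0 = -2
  [I]: (1)·1+(-1)·0+(2)·0+(-1)·0+(-1)·0+(-2)·0 = 1
⇒ T^2 L^-2 Θ^-2 I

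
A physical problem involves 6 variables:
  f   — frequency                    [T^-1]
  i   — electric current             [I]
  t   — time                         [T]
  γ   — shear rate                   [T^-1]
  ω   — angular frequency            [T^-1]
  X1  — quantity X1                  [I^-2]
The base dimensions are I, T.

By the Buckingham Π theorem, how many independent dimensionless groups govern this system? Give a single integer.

Exponent matrix [I,T] × [f,i,t,γ,ω,X1]:
  I: [ 0  1  0  0  0 -2]
  T: [-1  0  1 -1 -1  0]
Echelon form has 2 nonzero rows (pivots: f,i)
6 vars − rank 2 = 4 Π groups

4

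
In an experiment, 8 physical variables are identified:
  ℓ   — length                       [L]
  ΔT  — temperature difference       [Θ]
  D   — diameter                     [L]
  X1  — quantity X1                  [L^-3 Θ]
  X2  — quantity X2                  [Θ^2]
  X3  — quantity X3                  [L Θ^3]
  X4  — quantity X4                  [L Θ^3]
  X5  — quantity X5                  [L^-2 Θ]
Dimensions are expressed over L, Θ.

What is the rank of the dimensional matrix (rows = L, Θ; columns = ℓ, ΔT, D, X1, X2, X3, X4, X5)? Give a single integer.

2

Dimensional matrix (L×Θ by ℓ×ΔT×D×X1×X2×X3×X4×X5):
  L: [ 1  0  1 -3  0  1  1 -2]
  Θ: [ 0  1  0  1  2  3  3  1]
RREF → pivots at {ℓ,ΔT} ⇒ r = 2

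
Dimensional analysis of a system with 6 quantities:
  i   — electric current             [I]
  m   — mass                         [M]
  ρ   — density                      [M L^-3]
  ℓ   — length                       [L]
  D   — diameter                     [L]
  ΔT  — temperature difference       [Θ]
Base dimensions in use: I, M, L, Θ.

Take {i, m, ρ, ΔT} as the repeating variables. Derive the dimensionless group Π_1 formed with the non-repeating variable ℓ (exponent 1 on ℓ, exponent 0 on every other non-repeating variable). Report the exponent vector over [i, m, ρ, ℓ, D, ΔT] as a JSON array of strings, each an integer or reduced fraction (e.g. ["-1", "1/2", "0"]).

Dimensional matrix (I×M×L×Θ by i×m×ρ×ℓ×D×ΔT):
  I: [ 1  0  0  0  0  0]
  M: [ 0  1  1  0  0  0]
  L: [ 0  0 -3  1  1  0]
  Θ: [ 0  0  0  0  0  1]
Echelon form has 4 nonzero rows (pivots: i,m,ρ,ΔT)
Pivot set = {i,m,ρ,ΔT}, free = {ℓ,D}
RREF:
  r0: [   1    0    0    0    0    0]
  r1: [   0    1    0  1/3  1/3    0]
  r2: [   0    0    1 -1/3 -1/3    0]
  r3: [   0    0    0    0    0    1]
Fix exponent of ℓ at 1, D at 0; solve each RREF row for its pivot's exponent:
  r0: exp(i) + (0)·1 = 0 ⇒ exp(i) = 0
  r1: exp(m) + (1/3)·1 = 0 ⇒ exp(m) = -1/3
  r2: exp(ρ) + (-1/3)·1 = 0 ⇒ exp(ρ) = 1/3
  r3: exp(ΔT) + (0)·1 = 0 ⇒ exp(ΔT) = 0
Π_1 = m^(-1/3) · ρ^(1/3) · ℓ

["0", "-1/3", "1/3", "1", "0", "0"]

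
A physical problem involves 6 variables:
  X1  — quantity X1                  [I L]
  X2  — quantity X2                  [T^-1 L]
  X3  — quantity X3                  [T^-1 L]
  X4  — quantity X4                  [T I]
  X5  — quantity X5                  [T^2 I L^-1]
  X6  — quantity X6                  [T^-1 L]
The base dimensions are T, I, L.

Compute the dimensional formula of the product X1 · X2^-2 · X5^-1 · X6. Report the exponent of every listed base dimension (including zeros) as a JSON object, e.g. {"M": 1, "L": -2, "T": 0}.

{"T": -1, "I": 0, "L": 1}

Write exponents as rows T,I,L / cols X1,X2,X3,X4,X5,X6:
  T: [ 0 -1 -1  1  2 -1]
  I: [ 1  0  0  1  1  0]
  L: [ 1  1  1  0 -1  1]
  [T]: (1)·0+(-2)·-1+(-1)·2+(1)·-1 = -1
  [I]: (1)·1+(-2)·0+(-1)·1+(1)·0 = 0
  [L]: (1)·1+(-2)·1+(-1)·-1+(1)·1 = 1
⇒ T^-1 L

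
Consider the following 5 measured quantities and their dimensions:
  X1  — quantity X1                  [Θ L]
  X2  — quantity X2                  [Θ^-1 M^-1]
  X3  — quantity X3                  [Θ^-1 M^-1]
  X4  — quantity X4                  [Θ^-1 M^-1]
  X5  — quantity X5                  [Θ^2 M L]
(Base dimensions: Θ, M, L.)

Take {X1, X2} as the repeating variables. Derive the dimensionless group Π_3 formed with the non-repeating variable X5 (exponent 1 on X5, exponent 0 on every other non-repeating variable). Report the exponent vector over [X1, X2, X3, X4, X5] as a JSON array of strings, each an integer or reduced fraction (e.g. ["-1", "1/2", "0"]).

["-1", "1", "0", "0", "1"]

Dimensional matrix (Θ×M×L by X1×X2×X3×X4×X5):
  Θ: [ 1 -1 -1 -1  2]
  M: [ 0 -1 -1 -1  1]
  L: [ 1  0  0  0  1]
RREF → pivots at {X1,X2} ⇒ r = 2
Pivot set = {X1,X2}, free = {X3,X4,X5}
RREF:
  r0: [   1    0    0    0    1]
  r1: [   0    1    1    1   -1]
  r2: [   0    0    0    0    0]
Fix exponent of X5 at 1, X3 at 0, X4 at 0; solve each RREF row for its pivot's exponent:
  r0: exp(X1) + (1)·1 = 0 ⇒ exp(X1) = -1
  r1: exp(X2) + (-1)·1 = 0 ⇒ exp(X2) = 1
Π_3 = X1^-1 · X2 · X5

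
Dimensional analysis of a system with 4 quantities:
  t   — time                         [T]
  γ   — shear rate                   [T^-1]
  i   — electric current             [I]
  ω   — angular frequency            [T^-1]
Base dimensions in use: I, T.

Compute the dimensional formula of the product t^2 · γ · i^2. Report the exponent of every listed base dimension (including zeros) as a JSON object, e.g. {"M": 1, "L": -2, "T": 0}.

Exponent matrix [I,T] × [t,γ,i,ω]:
  I: [ 0  0  1  0]
  T: [ 1 -1  0 -1]
  [I]: (2)·0+(1)·0+(2)·1 = 2
  [T]: (2)·1+(1)·-1+(2)·0 = 1
⇒ I^2 T

{"I": 2, "T": 1}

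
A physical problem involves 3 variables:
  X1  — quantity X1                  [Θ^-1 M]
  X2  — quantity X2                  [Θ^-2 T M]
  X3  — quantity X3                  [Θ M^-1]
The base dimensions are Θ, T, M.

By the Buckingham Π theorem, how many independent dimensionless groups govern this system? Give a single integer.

1

Write exponents as rows Θ,T,M / cols X1,X2,X3:
  Θ: [-1 -2  1]
  T: [ 0  1  0]
  M: [ 1  1 -1]
Echelon form has 2 nonzero rows (pivots: X1,X2)
n=3, r=2 ⇒ 1 dimensionless group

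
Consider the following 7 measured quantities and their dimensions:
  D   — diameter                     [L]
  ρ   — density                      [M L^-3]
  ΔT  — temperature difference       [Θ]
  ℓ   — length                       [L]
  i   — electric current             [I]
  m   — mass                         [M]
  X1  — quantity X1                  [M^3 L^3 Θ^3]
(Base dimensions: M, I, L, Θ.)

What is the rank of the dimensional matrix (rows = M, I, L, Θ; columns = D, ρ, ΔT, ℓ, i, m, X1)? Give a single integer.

4

Dimensional matrix (M×I×L×Θ by D×ρ×ΔT×ℓ×i×m×X1):
  M: [ 0  1  0  0  0  1  3]
  I: [ 0  0  0  0  1  0  0]
  L: [ 1 -3  0  1  0  0  3]
  Θ: [ 0  0  1  0  0  0  3]
Row reduction gives pivot columns D,ρ,ΔT,i; rank = 4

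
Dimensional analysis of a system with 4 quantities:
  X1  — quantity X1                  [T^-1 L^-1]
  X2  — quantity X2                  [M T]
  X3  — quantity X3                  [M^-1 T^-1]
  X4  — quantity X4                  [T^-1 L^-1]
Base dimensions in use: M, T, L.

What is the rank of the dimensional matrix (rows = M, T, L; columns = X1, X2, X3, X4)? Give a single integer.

2

Dimensional matrix (M×T×L by X1×X2×X3×X4):
  M: [ 0  1 -1  0]
  T: [-1  1 -1 -1]
  L: [-1  0  0 -1]
RREF → pivots at {X1,X2} ⇒ r = 2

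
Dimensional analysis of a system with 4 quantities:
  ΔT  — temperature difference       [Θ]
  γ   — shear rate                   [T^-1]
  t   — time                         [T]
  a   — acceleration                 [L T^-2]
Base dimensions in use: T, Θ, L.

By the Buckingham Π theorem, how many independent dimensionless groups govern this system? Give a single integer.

Exponent matrix [T,Θ,L] × [ΔT,γ,t,a]:
  T: [ 0 -1  1 -2]
  Θ: [ 1  0  0  0]
  L: [ 0  0  0  1]
Echelon form has 3 nonzero rows (pivots: ΔT,γ,a)
4 vars − rank 3 = 1 Π group

1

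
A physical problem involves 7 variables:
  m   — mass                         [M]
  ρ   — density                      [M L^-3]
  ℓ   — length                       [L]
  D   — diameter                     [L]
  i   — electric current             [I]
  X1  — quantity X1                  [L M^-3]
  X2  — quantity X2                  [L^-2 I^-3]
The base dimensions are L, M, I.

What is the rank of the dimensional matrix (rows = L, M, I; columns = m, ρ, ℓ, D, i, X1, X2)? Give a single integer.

Exponent matrix [L,M,I] × [m,ρ,ℓ,D,i,X1,X2]:
  L: [ 0 -3  1  1  0  1 -2]
  M: [ 1  1  0  0  0 -3  0]
  I: [ 0  0  0  0  1  0 -3]
Row reduction gives pivot columns m,ρ,i; rank = 3

3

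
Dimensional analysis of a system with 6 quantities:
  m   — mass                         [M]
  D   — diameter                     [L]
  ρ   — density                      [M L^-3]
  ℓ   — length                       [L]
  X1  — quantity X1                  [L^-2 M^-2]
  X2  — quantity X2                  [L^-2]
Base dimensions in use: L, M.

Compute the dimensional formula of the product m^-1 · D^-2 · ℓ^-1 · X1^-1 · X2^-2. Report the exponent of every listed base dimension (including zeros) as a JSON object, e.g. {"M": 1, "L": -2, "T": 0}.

Write exponents as rows L,M / cols m,D,ρ,ℓ,X1,X2:
  L: [ 0  1 -3  1 -2 -2]
  M: [ 1  0  1  0 -2  0]
  [L]: (-1)·0+(-2)·1+(-1)·1+(-1)·-2+(-2)·-2 = 3
  [M]: (-1)·1+(-2)·0+(-1)·0+(-1)·-2+(-2)·0 = 1
⇒ L^3 M

{"L": 3, "M": 1}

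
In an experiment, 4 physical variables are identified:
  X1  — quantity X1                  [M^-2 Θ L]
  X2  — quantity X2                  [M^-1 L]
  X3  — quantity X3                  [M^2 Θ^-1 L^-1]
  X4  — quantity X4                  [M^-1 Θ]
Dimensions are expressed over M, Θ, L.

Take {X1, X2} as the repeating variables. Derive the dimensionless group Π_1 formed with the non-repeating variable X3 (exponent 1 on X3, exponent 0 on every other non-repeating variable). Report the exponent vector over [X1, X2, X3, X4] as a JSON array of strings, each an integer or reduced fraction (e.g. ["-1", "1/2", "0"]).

["1", "0", "1", "0"]

Exponent matrix [M,Θ,L] × [X1,X2,X3,X4]:
  M: [-2 -1  2 -1]
  Θ: [ 1  0 -1  1]
  L: [ 1  1 -1  0]
Row reduction gives pivot columns X1,X2; rank = 2
Repeat: X1,X2; free: X3,X4
RREF:
  r0: [   1    0   -1    1]
  r1: [   0    1    0   -1]
  r2: [   0    0    0    0]
Fix exponent of X3 at 1, X4 at 0; solve each RREF row for its pivot's exponent:
  r0: exp(X1) + (-1)·1 = 0 ⇒ exp(X1) = 1
  r1: exp(X2) + (0)·1 = 0 ⇒ exp(X2) = 0
Π_1 = X1 · X3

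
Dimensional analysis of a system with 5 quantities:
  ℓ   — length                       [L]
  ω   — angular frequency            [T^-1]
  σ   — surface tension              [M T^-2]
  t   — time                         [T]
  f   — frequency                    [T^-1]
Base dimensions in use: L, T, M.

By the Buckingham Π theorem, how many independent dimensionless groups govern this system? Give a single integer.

Dimensional matrix (L×T×M by ℓ×ω×σ×t×f):
  L: [ 1  0  0  0  0]
  T: [ 0 -1 -2  1 -1]
  M: [ 0  0  1  0  0]
Echelon form has 3 nonzero rows (pivots: ℓ,ω,σ)
Π count = n − r = 5 − 3 = 2

2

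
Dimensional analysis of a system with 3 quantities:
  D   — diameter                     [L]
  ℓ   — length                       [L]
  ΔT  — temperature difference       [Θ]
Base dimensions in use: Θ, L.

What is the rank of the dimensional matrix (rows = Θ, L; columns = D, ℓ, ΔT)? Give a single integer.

2

Exponent matrix [Θ,L] × [D,ℓ,ΔT]:
  Θ: [ 0  0  1]
  L: [ 1  1  0]
Row reduction gives pivot columns D,ΔT; rank = 2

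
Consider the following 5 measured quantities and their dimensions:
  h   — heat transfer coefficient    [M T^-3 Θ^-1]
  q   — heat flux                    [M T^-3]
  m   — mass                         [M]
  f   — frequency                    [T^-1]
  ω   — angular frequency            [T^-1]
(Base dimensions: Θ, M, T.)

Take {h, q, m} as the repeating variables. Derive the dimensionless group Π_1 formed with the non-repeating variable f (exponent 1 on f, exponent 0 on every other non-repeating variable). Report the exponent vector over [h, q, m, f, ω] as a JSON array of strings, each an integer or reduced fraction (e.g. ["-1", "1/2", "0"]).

["0", "-1/3", "1/3", "1", "0"]

Exponent matrix [Θ,M,T] × [h,q,m,f,ω]:
  Θ: [-1  0  0  0  0]
  M: [ 1  1  1  0  0]
  T: [-3 -3  0 -1 -1]
RREF → pivots at {h,q,m} ⇒ r = 3
Pivot set = {h,q,m}, free = {f,ω}
RREF:
  r0: [   1    0    0    0    0]
  r1: [   0    1    0  1/3  1/3]
  r2: [   0    0    1 -1/3 -1/3]
Fix exponent of f at 1, ω at 0; solve each RREF row for its pivot's exponent:
  r0: exp(h) + (0)·1 = 0 ⇒ exp(h) = 0
  r1: exp(q) + (1/3)·1 = 0 ⇒ exp(q) = -1/3
  r2: exp(m) + (-1/3)·1 = 0 ⇒ exp(m) = 1/3
Π_1 = q^(-1/3) · m^(1/3) · f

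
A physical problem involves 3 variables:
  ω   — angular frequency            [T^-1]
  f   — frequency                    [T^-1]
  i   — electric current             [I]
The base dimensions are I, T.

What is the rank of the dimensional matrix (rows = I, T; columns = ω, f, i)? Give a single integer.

2

Write exponents as rows I,T / cols ω,f,i:
  I: [ 0  0  1]
  T: [-1 -1  0]
RREF → pivots at {ω,i} ⇒ r = 2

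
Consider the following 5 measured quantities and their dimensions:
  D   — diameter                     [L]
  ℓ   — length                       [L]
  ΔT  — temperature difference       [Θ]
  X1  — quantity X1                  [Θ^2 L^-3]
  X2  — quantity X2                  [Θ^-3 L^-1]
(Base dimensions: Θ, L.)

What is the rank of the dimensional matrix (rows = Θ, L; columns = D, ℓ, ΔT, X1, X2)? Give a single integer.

2

Dimensional matrix (Θ×L by D×ℓ×ΔT×X1×X2):
  Θ: [ 0  0  1  2 -3]
  L: [ 1  1  0 -3 -1]
Row reduction gives pivot columns D,ΔT; rank = 2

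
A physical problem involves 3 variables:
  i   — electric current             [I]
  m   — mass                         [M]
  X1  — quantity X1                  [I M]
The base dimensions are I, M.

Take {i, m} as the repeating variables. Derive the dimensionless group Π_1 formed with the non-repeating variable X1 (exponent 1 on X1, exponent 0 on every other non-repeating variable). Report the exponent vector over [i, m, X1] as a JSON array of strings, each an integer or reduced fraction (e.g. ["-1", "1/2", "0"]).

Dimensional matrix (I×M by i×m×X1):
  I: [ 1  0  1]
  M: [ 0  1  1]
Row reduction gives pivot columns i,m; rank = 2
Repeat: i,m; free: X1
RREF:
  r0: [   1    0    1]
  r1: [   0    1    1]
Fix exponent of X1 at 1; solve each RREF row for its pivot's exponent:
  r0: exp(i) + (1)·1 = 0 ⇒ exp(i) = -1
  r1: exp(m) + (1)·1 = 0 ⇒ exp(m) = -1
Π_1 = i^-1 · m^-1 · X1

["-1", "-1", "1"]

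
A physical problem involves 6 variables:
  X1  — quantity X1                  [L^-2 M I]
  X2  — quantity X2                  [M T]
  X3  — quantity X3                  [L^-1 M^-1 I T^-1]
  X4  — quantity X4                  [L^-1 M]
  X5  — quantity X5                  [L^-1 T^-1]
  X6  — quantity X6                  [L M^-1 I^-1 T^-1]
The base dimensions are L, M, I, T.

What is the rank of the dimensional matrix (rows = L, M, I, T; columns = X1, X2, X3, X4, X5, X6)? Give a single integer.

Write exponents as rows L,M,I,T / cols X1,X2,X3,X4,X5,X6:
  L: [-2  0 -1 -1 -1  1]
  M: [ 1  1 -1  1  0 -1]
  I: [ 1  0  1  0  0 -1]
  T: [ 0  1 -1  0 -1 -1]
Row reduction gives pivot columns X1,X2,X3; rank = 3

3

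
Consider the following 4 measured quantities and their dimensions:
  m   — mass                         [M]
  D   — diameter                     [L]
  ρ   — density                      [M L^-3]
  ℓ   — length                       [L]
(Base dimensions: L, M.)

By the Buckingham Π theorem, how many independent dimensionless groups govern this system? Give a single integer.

2

Exponent matrix [L,M] × [m,D,ρ,ℓ]:
  L: [ 0  1 -3  1]
  M: [ 1  0  1  0]
Row reduction gives pivot columns m,D; rank = 2
Π count = n − r = 4 − 2 = 2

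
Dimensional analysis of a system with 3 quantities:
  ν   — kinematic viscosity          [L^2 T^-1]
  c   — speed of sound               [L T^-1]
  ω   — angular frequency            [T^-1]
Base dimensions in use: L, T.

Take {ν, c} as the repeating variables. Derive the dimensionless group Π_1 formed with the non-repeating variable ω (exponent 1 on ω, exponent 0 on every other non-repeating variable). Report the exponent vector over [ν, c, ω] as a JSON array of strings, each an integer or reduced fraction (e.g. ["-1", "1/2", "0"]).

Dimensional matrix (L×T by ν×c×ω):
  L: [ 2  1  0]
  T: [-1 -1 -1]
RREF → pivots at {ν,c} ⇒ r = 2
Pivot set = {ν,c}, free = {ω}
RREF:
  r0: [   1    0   -1]
  r1: [   0    1    2]
Fix exponent of ω at 1; solve each RREF row for its pivot's exponent:
  r0: exp(ν) + (-1)·1 = 0 ⇒ exp(ν) = 1
  r1: exp(c) + (2)·1 = 0 ⇒ exp(c) = -2
Π_1 = ν · c^-2 · ω

["1", "-2", "1"]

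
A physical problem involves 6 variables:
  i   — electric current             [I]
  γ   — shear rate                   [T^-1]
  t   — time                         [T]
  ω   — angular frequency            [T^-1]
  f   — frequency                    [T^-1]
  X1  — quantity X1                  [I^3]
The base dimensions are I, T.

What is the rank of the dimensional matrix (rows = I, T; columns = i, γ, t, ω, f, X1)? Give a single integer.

Dimensional matrix (I×T by i×γ×t×ω×f×X1):
  I: [ 1  0  0  0  0  3]
  T: [ 0 -1  1 -1 -1  0]
Row reduction gives pivot columns i,γ; rank = 2

2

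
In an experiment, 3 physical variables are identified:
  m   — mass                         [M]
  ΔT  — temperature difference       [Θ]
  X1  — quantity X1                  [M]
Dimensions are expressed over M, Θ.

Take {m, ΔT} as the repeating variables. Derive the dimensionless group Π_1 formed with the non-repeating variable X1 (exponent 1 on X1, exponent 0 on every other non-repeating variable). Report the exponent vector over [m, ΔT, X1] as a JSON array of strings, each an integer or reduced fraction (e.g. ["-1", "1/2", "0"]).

["-1", "0", "1"]

Dimensional matrix (M×Θ by m×ΔT×X1):
  M: [ 1  0  1]
  Θ: [ 0  1  0]
RREF → pivots at {m,ΔT} ⇒ r = 2
Pivot set = {m,ΔT}, free = {X1}
RREF:
  r0: [   1    0    1]
  r1: [   0    1    0]
Fix exponent of X1 at 1; solve each RREF row for its pivot's exponent:
  r0: exp(m) + (1)·1 = 0 ⇒ exp(m) = -1
  r1: exp(ΔT) + (0)·1 = 0 ⇒ exp(ΔT) = 0
Π_1 = m^-1 · X1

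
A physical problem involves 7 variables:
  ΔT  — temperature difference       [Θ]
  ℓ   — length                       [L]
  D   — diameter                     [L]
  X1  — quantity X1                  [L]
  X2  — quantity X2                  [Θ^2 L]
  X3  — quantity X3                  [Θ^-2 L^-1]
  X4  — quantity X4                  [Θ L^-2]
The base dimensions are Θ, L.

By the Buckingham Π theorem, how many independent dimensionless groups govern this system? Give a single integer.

Dimensional matrix (Θ×L by ΔT×ℓ×D×X1×X2×X3×X4):
  Θ: [ 1  0  0  0  2 -2  1]
  L: [ 0  1  1  1  1 -1 -2]
RREF → pivots at {ΔT,ℓ} ⇒ r = 2
Π count = n − r = 7 − 2 = 5

5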